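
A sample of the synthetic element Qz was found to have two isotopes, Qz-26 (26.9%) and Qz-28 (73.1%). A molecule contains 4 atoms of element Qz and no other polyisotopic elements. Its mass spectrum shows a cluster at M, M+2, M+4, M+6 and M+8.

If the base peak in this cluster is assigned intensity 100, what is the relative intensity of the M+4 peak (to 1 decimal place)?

55.2

Binomial terms of (0.269 + 0.731)^4: M 0.0052, M+2 0.0569, M+4 0.2320, M+6 0.4203, M+8 0.2855 → M+6 is the base peak.
P(M+6) = C(4,3) × 0.269^1 × 0.731^3 = 4 × 0.2690 × 0.39061789 = 0.420305 (base)
P(M+4) = C(4,2) × 0.269^2 × 0.731^2 = 6 × 0.072361 × 0.534361 = 0.232001
Relative intensity = 0.232001 / 0.420305 × 100 = 55.2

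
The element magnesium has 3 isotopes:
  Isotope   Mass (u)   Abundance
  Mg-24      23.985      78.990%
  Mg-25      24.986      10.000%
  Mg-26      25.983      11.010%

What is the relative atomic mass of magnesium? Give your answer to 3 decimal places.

Ar = Σ fᵢ·mᵢ = 0.78990 × 23.985 + 0.10000 × 24.986 + 0.11010 × 25.983
= 18.9458 + 2.4986 + 2.8607 = 24.3051 u

24.305 u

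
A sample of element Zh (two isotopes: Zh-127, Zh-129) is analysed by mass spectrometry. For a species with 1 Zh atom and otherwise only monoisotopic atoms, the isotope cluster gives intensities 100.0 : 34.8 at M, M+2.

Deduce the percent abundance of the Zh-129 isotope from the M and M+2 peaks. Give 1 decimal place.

Write p for the Zh-127 fraction. I(M+2)/I(M) = [C(1,1)·p^0·(1−p)] / p^1 = 1·(1−p)/p = 34.8/100.0 = 0.3480
(1−p)/p = 0.3480/1 = 0.3480  ⇒  p = 1/(1 + 0.3480) = 0.7418
Zh-127: 74.2%, Zh-129: 25.8%.

25.8%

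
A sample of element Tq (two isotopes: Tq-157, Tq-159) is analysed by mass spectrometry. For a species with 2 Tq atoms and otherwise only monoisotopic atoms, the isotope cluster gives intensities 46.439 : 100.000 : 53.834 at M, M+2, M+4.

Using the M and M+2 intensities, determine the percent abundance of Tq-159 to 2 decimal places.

51.85%

If p is the fraction of Tq that is Tq-157, then I(M+2)/I(M) = [C(2,1)·p^1·(1−p)] / p^2 = 2·(1−p)/p = 100.000/46.439 = 2.1534
(1−p)/p = 2.1534/2 = 1.0767  ⇒  p = 1/(1 + 1.0767) = 0.4815
Tq-157: 48.15%, Tq-159: 51.85%.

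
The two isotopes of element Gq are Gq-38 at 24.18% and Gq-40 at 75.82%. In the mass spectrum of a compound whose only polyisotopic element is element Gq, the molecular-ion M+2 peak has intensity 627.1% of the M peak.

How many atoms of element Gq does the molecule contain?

2

The M+2/M ratio from n Gq atoms is n · q/p = n · 0.7582/0.2418.
n = 6.271 × 0.2418/0.7582 = 2.00 ≈ 2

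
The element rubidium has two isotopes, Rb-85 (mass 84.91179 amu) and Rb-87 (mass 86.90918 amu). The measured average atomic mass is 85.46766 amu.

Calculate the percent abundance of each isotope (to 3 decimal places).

Rb-85: 72.170%, Rb-87: 27.830%

With x = fraction of Rb-85 (so Rb-87 is 1 − x):
84.91179·x + 86.90918·(1 − x) = 85.46766
(84.91179 − 86.90918)·x = 85.46766 − 86.90918
x = -1.44152 / -1.99739 = 0.72170 → 72.170% Rb-85, 27.830% Rb-87.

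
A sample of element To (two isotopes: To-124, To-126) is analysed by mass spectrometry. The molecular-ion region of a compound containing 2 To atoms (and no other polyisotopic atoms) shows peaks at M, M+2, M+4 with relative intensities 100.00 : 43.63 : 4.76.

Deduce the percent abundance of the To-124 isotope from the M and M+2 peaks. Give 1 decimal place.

82.1%

Let p = fractional abundance of To-124. I(M+2)/I(M) = [C(2,1)·p^1·(1−p)] / p^2 = 2·(1−p)/p = 43.63/100.00 = 0.4363
(1−p)/p = 0.4363/2 = 0.2182  ⇒  p = 1/(1 + 0.2182) = 0.8209
To-124: 82.1%, To-126: 17.9%.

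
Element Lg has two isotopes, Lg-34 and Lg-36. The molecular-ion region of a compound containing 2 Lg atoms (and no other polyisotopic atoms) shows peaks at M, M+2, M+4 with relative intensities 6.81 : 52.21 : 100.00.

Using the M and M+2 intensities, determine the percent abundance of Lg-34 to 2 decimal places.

Let p = fractional abundance of Lg-34. I(M+2)/I(M) = [C(2,1)·p^1·(1−p)] / p^2 = 2·(1−p)/p = 52.21/6.81 = 7.6667
(1−p)/p = 7.6667/2 = 3.8333  ⇒  p = 1/(1 + 3.8333) = 0.2069
Lg-34: 20.69%, Lg-36: 79.31%.

20.69%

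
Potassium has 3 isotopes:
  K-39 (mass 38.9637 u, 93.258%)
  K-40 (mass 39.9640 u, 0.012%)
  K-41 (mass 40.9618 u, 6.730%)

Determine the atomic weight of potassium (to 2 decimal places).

Average mass = Σ (abundance × isotope mass) = 0.93258 × 38.9637 + 0.00012 × 39.9640 + 0.06730 × 40.9618
= 36.33677 + 0.00480 + 2.75673 = 39.09830 u

39.10 u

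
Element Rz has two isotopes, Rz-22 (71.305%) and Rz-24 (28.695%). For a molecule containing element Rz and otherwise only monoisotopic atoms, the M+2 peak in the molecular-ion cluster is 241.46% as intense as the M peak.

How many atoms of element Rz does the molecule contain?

6

For n independent Rz atoms, I(M+2)/I(M) = n · (abundance Rz-24) / (abundance Rz-22) = n · 0.28695/0.71305.
n = 2.4146 × 0.71305/0.28695 = 6.00 ≈ 6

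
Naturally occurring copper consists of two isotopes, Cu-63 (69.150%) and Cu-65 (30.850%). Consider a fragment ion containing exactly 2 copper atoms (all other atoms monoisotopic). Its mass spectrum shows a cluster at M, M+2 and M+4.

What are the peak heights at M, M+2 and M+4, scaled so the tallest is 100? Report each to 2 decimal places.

Expanding (0.69150 + 0.30850)^2:
P(M) = 0.69150^2 = 0.478172
P(M+2) = 2 × 0.69150^1 × 0.30850^1 = 0.426656
P(M+4) = 0.30850^2 = 0.095172
The M peak is largest (0.478172); scaling to 100 gives 100.00 : 89.23 : 19.90.

100.00 : 89.23 : 19.90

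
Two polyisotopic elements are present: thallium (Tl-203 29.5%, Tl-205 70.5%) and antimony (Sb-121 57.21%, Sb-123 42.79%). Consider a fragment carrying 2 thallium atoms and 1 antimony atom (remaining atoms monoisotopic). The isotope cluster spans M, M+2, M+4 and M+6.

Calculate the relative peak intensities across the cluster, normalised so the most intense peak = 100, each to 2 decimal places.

10.77 : 59.52 : 100.00 : 46.00

Thallium pattern (n=2): 0.087025 : 0.41595 : 0.497025
Antimony pattern (n=1): 0.5721 : 0.4279
Convolve the two distributions (both contribute in 2-u steps):
  M: 0.087025×0.5721 = 0.049787
  M+2: 0.087025×0.4279 + 0.41595×0.5721 = 0.275203
  M+4: 0.41595×0.4279 + 0.497025×0.5721 = 0.462333
  M+6: 0.497025×0.4279 = 0.212677
Scale to base peak (0.462333) = 100: 10.77 : 59.52 : 100.00 : 46.00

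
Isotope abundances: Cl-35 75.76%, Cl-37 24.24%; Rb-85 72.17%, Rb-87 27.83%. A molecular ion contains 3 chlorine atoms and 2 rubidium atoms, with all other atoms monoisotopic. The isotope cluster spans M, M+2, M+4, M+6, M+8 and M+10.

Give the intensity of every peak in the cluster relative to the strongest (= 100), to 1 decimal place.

Chlorine pattern (n=3): 0.4348304 : 0.41738208 : 0.13354464 : 0.01424288
Rubidium pattern (n=2): 0.52085089 : 0.40169822 : 0.07745089
Convolve the two distributions (both contribute in 2-u steps):
  M: 0.4348304×0.52085089 = 0.226482
  M+2: 0.4348304×0.40169822 + 0.41738208×0.52085089 = 0.392064
  M+4: 0.4348304×0.07745089 + 0.41738208×0.40169822 + 0.13354464×0.52085089 = 0.270896
  M+6: 0.41738208×0.07745089 + 0.13354464×0.40169822 + 0.01424288×0.52085089 = 0.093390
  M+8: 0.13354464×0.07745089 + 0.01424288×0.40169822 = 0.016064
  M+10: 0.01424288×0.07745089 = 0.001103
Scale to base peak (0.392064) = 100: 57.8 : 100.0 : 69.1 : 23.8 : 4.1 : 0.3

57.8 : 100.0 : 69.1 : 23.8 : 4.1 : 0.3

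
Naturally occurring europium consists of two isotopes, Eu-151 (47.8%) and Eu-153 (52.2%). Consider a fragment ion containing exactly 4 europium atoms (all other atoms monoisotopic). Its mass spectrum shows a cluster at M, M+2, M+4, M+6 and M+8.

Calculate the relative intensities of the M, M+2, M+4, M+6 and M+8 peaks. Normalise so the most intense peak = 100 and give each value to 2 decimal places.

The 4 Eu atoms are independent, so intensities follow the terms of (0.478 + 0.522)^4.
P(M) = 0.478^4 = 0.052205
P(M+2) = 4 × 0.478^3 × 0.522^1 = 0.228042
P(M+4) = 6 × 0.478^2 × 0.522^2 = 0.373549
P(M+6) = 4 × 0.478^1 × 0.522^3 = 0.271956
P(M+8) = 0.522^4 = 0.074248
The M+4 peak is largest (0.373549); scaling to 100 gives 13.98 : 61.05 : 100.00 : 72.80 : 19.88.

13.98 : 61.05 : 100.00 : 72.80 : 19.88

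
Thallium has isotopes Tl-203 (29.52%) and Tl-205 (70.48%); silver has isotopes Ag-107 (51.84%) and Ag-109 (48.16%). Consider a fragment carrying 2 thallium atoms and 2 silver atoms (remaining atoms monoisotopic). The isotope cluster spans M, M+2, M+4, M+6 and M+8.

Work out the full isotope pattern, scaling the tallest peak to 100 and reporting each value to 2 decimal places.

Thallium pattern (n=2): 0.08714304 : 0.41611392 : 0.49674304
Silver pattern (n=2): 0.26873856 : 0.49932288 : 0.23193856
Convolve the two distributions (both contribute in 2-u steps):
  M: 0.08714304×0.26873856 = 0.023419
  M+2: 0.08714304×0.49932288 + 0.41611392×0.26873856 = 0.155338
  M+4: 0.08714304×0.23193856 + 0.41611392×0.49932288 + 0.49674304×0.26873856 = 0.361481
  M+6: 0.41611392×0.23193856 + 0.49674304×0.49932288 = 0.344548
  M+8: 0.49674304×0.23193856 = 0.115214
Scale to base peak (0.361481) = 100: 6.48 : 42.97 : 100.00 : 95.32 : 31.87

6.48 : 42.97 : 100.00 : 95.32 : 31.87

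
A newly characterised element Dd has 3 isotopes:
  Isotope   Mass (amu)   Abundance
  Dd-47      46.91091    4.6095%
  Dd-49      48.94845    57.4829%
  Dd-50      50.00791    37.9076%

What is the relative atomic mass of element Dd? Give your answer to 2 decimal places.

49.26 amu

Weight each isotope mass by its fractional abundance: 0.046095 × 46.91091 + 0.574829 × 48.94845 + 0.379076 × 50.00791
= 2.162358 + 28.136989 + 18.956798 = 49.256145 amu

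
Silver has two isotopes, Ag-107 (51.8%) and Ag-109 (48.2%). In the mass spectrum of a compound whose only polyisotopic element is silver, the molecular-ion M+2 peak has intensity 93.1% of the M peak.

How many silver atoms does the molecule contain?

For n independent Ag atoms, I(M+2)/I(M) = n · (abundance Ag-109) / (abundance Ag-107) = n · 0.482/0.518.
n = 0.931 × 0.518/0.482 = 1.00 ≈ 1

1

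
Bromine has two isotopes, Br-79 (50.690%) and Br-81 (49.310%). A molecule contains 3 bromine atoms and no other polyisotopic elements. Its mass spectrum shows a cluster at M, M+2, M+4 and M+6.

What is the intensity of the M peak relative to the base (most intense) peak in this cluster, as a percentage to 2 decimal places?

Binomial terms of (0.50690 + 0.49310)^3: M 0.1302, M+2 0.3801, M+4 0.3698, M+6 0.1199 → M+2 is the base peak.
P(M+2) = C(3,1) × 0.50690^2 × 0.49310^1 = 3 × 0.25694761 × 0.4931 = 0.380103 (base)
P(M) = C(3,0) × 0.50690^3 × 0.49310^0 = 1 × 0.13024674 × 1.0000 = 0.130247
Relative intensity = 0.130247 / 0.380103 × 100 = 34.27

34.27%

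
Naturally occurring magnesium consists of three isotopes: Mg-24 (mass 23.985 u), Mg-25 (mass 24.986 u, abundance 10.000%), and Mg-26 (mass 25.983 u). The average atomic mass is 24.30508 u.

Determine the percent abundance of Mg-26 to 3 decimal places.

Let x and y be the fractions of Mg-24 and Mg-26. Then x + y = 1 − 0.10000 = 0.90000 and 23.985x + 25.983y = 24.30508 − 0.10000×24.986 = 21.80648.
Substituting: 23.985x + 25.983(0.90000 − x) = 21.80648
(23.985 − 25.983)x = -1.57822  ⇒  x = 0.78990, y = 0.11010
Mg-24: 78.990%, Mg-26: 11.010%.

11.010%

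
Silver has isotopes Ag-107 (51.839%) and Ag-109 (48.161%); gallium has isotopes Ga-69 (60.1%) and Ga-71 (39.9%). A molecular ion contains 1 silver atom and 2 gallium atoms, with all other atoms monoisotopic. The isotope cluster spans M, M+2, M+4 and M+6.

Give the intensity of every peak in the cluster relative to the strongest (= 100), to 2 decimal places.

Silver pattern (n=1): 0.51839 : 0.48161
Gallium pattern (n=2): 0.361201 : 0.479598 : 0.159201
Convolve the two distributions (both contribute in 2-u steps):
  M: 0.51839×0.361201 = 0.187243
  M+2: 0.51839×0.479598 + 0.48161×0.361201 = 0.422577
  M+4: 0.51839×0.159201 + 0.48161×0.479598 = 0.313507
  M+6: 0.48161×0.159201 = 0.076673
Scale to base peak (0.422577) = 100: 44.31 : 100.00 : 74.19 : 18.14

44.31 : 100.00 : 74.19 : 18.14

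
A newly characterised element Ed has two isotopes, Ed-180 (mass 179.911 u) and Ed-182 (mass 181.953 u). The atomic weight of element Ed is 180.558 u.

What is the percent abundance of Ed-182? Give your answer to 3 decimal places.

Writing the weighted mean with unknown fraction x of Ed-180:
179.911·x + 181.953·(1 − x) = 180.558
(179.911 − 181.953)·x = 180.558 − 181.953
x = -1.395 / -2.042 = 0.68315 → 68.315% Ed-180, 31.685% Ed-182.

31.685%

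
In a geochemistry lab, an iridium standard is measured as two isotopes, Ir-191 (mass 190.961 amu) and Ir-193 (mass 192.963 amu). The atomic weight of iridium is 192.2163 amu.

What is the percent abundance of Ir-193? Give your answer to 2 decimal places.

With x = fraction of Ir-191 (so Ir-193 is 1 − x):
190.961·x + 192.963·(1 − x) = 192.2163
(190.961 − 192.963)·x = 192.2163 − 192.963
x = -0.7467 / -2.002 = 0.37298 → 37.30% Ir-191, 62.70% Ir-193.

62.70%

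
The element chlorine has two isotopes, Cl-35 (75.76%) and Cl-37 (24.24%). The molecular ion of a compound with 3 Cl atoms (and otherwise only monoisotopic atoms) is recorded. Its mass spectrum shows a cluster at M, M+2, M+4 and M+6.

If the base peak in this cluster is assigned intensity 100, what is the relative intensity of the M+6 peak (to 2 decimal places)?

3.28

Term probabilities: M 0.4348, M+2 0.4174, M+4 0.1335, M+6 0.0142. Base peak = M.
P(M) = C(3,0) × 0.7576^3 × 0.2424^0 = 1 × 0.4348304 × 1.0000 = 0.434830 (base)
P(M+6) = C(3,3) × 0.7576^0 × 0.2424^3 = 1 × 1.0000 × 0.01424288 = 0.014243
Relative intensity = 0.014243 / 0.434830 × 100 = 3.28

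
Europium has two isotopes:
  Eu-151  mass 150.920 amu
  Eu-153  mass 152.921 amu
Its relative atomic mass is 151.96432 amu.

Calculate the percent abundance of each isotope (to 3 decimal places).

Eu-151: 47.810%, Eu-153: 52.190%

Let x be the fractional abundance of Eu-151; then Eu-153 has abundance 1 − x.
150.920·x + 152.921·(1 − x) = 151.96432
(150.920 − 152.921)·x = 151.96432 − 152.921
x = -0.95668 / -2.001 = 0.47810 → 47.810% Eu-151, 52.190% Eu-153.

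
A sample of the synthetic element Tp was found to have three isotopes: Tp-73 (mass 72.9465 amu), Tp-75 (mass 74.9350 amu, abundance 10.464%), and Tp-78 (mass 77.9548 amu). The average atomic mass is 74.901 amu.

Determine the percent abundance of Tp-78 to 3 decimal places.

The remaining 89.536% is split between Tp-73 (fraction x) and Tp-78 (fraction 0.89536 − x).
Substituting: 72.9465x + 77.9548(0.89536 − x) = 67.0598016
(72.9465 − 77.9548)x = -2.737808128  ⇒  x = 0.54665, y = 0.34871
Tp-73: 54.665%, Tp-78: 34.871%.

34.871%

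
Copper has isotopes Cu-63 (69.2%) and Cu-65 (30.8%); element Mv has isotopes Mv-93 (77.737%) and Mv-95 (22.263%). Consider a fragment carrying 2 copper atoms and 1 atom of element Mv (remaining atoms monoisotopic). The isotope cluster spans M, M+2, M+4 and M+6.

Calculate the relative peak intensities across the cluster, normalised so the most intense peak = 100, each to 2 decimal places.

Copper pattern (n=2): 0.478864 : 0.426272 : 0.094864
Element Mv pattern (n=1): 0.77737 : 0.22263
Convolve the two distributions (both contribute in 2-u steps):
  M: 0.478864×0.77737 = 0.372255
  M+2: 0.478864×0.22263 + 0.426272×0.77737 = 0.437981
  M+4: 0.426272×0.22263 + 0.094864×0.77737 = 0.168645
  M+6: 0.094864×0.22263 = 0.021120
Scale to base peak (0.437981) = 100: 84.99 : 100.00 : 38.51 : 4.82

84.99 : 100.00 : 38.51 : 4.82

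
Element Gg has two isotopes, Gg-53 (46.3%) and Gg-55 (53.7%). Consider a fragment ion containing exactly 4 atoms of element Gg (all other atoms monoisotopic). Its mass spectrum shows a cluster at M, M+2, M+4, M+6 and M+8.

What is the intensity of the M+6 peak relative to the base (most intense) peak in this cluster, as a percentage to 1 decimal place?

77.3%

Term probabilities: M 0.0460, M+2 0.2132, M+4 0.3709, M+6 0.2868, M+8 0.0832. Base peak = M+4.
P(M+4) = C(4,2) × 0.463^2 × 0.537^2 = 6 × 0.214369 × 0.288369 = 0.370904 (base)
P(M+6) = C(4,3) × 0.463^1 × 0.537^3 = 4 × 0.4630 × 0.15485415 = 0.286790
Relative intensity = 0.286790 / 0.370904 × 100 = 77.3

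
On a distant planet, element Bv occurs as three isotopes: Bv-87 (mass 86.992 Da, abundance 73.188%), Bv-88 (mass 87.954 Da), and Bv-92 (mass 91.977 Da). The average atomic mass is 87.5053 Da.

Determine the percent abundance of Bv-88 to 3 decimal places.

Let x and y be the fractions of Bv-88 and Bv-92. Then x + y = 1 − 0.73188 = 0.26812 and 87.954x + 91.977y = 87.5053 − 0.73188×86.992 = 23.83759504.
Substituting: 87.954x + 91.977(0.26812 − x) = 23.83759504
(87.954 − 91.977)x = -0.8232782  ⇒  x = 0.20464, y = 0.06348
Bv-88: 20.464%, Bv-92: 6.348%.

20.464%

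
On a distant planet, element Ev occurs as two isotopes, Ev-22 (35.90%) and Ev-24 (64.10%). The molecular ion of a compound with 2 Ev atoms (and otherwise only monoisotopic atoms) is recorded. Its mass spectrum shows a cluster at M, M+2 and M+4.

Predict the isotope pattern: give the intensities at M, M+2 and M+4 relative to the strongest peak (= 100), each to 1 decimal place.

28.0 : 100.0 : 89.3

Expanding (0.3590 + 0.6410)^2:
P(M) = 0.3590^2 = 0.128881
P(M+2) = 2 × 0.3590^1 × 0.6410^1 = 0.460238
P(M+4) = 0.6410^2 = 0.410881
The M+2 peak is largest (0.460238); scaling to 100 gives 28.0 : 100.0 : 89.3.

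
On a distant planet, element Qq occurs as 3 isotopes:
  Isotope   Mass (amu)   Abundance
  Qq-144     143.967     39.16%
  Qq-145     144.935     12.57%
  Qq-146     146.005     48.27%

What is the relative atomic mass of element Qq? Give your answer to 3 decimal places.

Average mass = Σ (abundance × isotope mass) = 0.3916 × 143.967 + 0.1257 × 144.935 + 0.4827 × 146.005
= 56.3775 + 18.2183 + 70.4766 = 145.0724 amu

145.072 amu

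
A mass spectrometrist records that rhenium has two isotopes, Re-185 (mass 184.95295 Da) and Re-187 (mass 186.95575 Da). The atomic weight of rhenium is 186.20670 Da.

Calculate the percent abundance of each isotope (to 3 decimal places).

Re-185: 37.400%, Re-187: 62.600%

Writing the weighted mean with unknown fraction x of Re-185:
184.95295·x + 186.95575·(1 − x) = 186.20670
(184.95295 − 186.95575)·x = 186.20670 − 186.95575
x = -0.74905 / -2.00280 = 0.37400 → 37.400% Re-185, 62.600% Re-187.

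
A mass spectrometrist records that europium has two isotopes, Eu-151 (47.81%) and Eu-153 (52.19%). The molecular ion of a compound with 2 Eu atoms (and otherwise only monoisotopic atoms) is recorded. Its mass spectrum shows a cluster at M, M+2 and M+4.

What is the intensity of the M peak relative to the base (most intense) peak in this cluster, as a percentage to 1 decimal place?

45.8%

Binomial terms of (0.4781 + 0.5219)^2: M 0.2286, M+2 0.4990, M+4 0.2724 → M+2 is the base peak.
P(M+2) = C(2,1) × 0.4781^1 × 0.5219^1 = 2 × 0.4781 × 0.5219 = 0.499041 (base)
P(M) = C(2,0) × 0.4781^2 × 0.5219^0 = 1 × 0.22857961 × 1.0000 = 0.228580
Relative intensity = 0.228580 / 0.499041 × 100 = 45.8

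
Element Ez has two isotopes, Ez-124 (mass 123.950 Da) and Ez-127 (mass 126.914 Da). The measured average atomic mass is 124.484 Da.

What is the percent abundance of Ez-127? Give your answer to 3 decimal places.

Let x be the fractional abundance of Ez-124; then Ez-127 has abundance 1 − x.
123.950·x + 126.914·(1 − x) = 124.484
(123.950 − 126.914)·x = 124.484 − 126.914
x = -2.430 / -2.964 = 0.81984 → 81.984% Ez-124, 18.016% Ez-127.

18.016%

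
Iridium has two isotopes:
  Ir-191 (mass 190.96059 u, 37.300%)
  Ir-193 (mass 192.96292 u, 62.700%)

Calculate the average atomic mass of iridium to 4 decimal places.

Average mass = Σ (abundance × isotope mass) = 0.37300 × 190.96059 + 0.62700 × 192.96292
= 71.228300 + 120.987751 = 192.216051 u

192.2161 u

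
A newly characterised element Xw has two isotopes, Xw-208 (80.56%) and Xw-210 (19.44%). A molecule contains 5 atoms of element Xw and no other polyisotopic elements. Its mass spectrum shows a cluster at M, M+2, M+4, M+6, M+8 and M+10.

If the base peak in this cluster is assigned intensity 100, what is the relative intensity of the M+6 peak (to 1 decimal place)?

11.6

(0.8056 + 0.1944)^5 gives M 0.3393, M+2 0.4094, M+4 0.1976, M+6 0.0477, M+8 0.0058, M+10 0.0003; the largest is M+2.
P(M+2) = C(5,1) × 0.8056^4 × 0.1944^1 = 5 × 0.42118979 × 0.1944 = 0.409396 (base)
P(M+6) = C(5,3) × 0.8056^2 × 0.1944^3 = 10 × 0.64899136 × 0.00734664 = 0.047679
Relative intensity = 0.047679 / 0.409396 × 100 = 11.6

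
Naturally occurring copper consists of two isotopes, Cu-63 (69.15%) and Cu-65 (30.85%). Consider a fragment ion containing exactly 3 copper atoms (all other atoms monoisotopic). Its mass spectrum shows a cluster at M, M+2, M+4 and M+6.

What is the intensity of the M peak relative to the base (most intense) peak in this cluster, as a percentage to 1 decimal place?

74.7%

Term probabilities: M 0.3307, M+2 0.4425, M+4 0.1974, M+6 0.0294. Base peak = M+2.
P(M+2) = C(3,1) × 0.6915^2 × 0.3085^1 = 3 × 0.47817225 × 0.3085 = 0.442548 (base)
P(M) = C(3,0) × 0.6915^3 × 0.3085^0 = 1 × 0.33065611 × 1.0000 = 0.330656
Relative intensity = 0.330656 / 0.442548 × 100 = 74.7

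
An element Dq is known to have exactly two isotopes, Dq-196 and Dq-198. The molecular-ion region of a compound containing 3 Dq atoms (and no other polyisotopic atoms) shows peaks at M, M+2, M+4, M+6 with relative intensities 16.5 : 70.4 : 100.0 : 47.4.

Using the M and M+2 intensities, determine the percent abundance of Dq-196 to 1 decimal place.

Let p = fractional abundance of Dq-196. I(M+2)/I(M) = [C(3,1)·p^2·(1−p)] / p^3 = 3·(1−p)/p = 70.4/16.5 = 4.2667
(1−p)/p = 4.2667/3 = 1.4222  ⇒  p = 1/(1 + 1.4222) = 0.4128
Dq-196: 41.3%, Dq-198: 58.7%.

41.3%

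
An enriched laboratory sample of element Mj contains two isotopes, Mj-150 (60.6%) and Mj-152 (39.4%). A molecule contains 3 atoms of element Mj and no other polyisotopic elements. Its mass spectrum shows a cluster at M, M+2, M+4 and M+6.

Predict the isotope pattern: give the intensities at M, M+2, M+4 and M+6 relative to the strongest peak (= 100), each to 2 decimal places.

Expanding (0.606 + 0.394)^3:
P(M) = 0.606^3 = 0.222545
P(M+2) = 3 × 0.606^2 × 0.394^1 = 0.434073
P(M+4) = 3 × 0.606^1 × 0.394^2 = 0.282219
P(M+6) = 0.394^3 = 0.061163
The M+2 peak is largest (0.434073); scaling to 100 gives 51.27 : 100.00 : 65.02 : 14.09.

51.27 : 100.00 : 65.02 : 14.09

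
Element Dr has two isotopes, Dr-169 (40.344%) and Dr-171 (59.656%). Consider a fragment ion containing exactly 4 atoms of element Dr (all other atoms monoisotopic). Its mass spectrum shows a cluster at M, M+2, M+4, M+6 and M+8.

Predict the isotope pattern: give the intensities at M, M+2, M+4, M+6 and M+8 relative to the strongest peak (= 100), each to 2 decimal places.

7.62 : 45.09 : 100.00 : 98.58 : 36.44

The 4 Dr atoms are independent, so intensities follow the terms of (0.40344 + 0.59656)^4.
P(M) = 0.40344^4 = 0.026492
P(M+2) = 4 × 0.40344^3 × 0.59656^1 = 0.156694
P(M+4) = 6 × 0.40344^2 × 0.59656^2 = 0.347550
P(M+6) = 4 × 0.40344^1 × 0.59656^3 = 0.342611
P(M+8) = 0.59656^4 = 0.126653
The M+4 peak is largest (0.347550); scaling to 100 gives 7.62 : 45.09 : 100.00 : 98.58 : 36.44.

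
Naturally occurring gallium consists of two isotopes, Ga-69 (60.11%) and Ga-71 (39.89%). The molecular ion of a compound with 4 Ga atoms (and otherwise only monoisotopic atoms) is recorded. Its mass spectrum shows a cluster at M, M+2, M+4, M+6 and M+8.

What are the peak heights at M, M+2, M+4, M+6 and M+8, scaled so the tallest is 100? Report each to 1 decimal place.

Each Ga atom is independently Ga-69 (p = 0.6011) or Ga-71 (q = 0.3989); the cluster is the binomial expansion (p + q)^4.
P(M) = 0.6011^4 = 0.130553
P(M+2) = 4 × 0.6011^3 × 0.3989^1 = 0.346549
P(M+4) = 6 × 0.6011^2 × 0.3989^2 = 0.344963
P(M+6) = 4 × 0.6011^1 × 0.3989^3 = 0.152616
P(M+8) = 0.3989^4 = 0.025320
The M+2 peak is largest (0.346549); scaling to 100 gives 37.7 : 100.0 : 99.5 : 44.0 : 7.3.

37.7 : 100.0 : 99.5 : 44.0 : 7.3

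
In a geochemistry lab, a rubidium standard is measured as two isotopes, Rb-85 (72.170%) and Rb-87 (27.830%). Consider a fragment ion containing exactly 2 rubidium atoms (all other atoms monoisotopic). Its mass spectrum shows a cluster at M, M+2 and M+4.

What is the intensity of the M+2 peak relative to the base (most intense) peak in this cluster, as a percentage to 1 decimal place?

Binomial terms of (0.72170 + 0.27830)^2: M 0.5209, M+2 0.4017, M+4 0.0775 → M is the base peak.
P(M) = C(2,0) × 0.72170^2 × 0.27830^0 = 1 × 0.52085089 × 1.0000 = 0.520851 (base)
P(M+2) = C(2,1) × 0.72170^1 × 0.27830^1 = 2 × 0.7217 × 0.2783 = 0.401698
Relative intensity = 0.401698 / 0.520851 × 100 = 77.1

77.1%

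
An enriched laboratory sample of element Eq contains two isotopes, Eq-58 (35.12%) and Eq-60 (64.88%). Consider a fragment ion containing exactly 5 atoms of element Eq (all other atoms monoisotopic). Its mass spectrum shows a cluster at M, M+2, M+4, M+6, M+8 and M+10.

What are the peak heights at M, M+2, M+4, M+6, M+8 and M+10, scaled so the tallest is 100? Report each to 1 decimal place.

1.6 : 14.7 : 54.1 : 100.0 : 92.4 : 34.1

Each Eq atom is independently Eq-58 (p = 0.3512) or Eq-60 (q = 0.6488); the cluster is the binomial expansion (p + q)^5.
P(M) = 0.3512^5 = 0.005343
P(M+2) = 5 × 0.3512^4 × 0.6488^1 = 0.049351
P(M+4) = 10 × 0.3512^3 × 0.6488^2 = 0.182341
P(M+6) = 10 × 0.3512^2 × 0.6488^3 = 0.336854
P(M+8) = 5 × 0.3512^1 × 0.6488^4 = 0.311149
P(M+10) = 0.6488^5 = 0.114962
The M+6 peak is largest (0.336854); scaling to 100 gives 1.6 : 14.7 : 54.1 : 100.0 : 92.4 : 34.1.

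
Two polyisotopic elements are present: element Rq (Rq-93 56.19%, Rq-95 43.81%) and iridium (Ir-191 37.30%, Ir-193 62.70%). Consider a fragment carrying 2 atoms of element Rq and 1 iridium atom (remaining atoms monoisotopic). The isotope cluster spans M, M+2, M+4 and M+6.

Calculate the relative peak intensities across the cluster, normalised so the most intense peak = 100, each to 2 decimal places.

Element Rq pattern (n=2): 0.31573161 : 0.49233678 : 0.19193161
Iridium pattern (n=1): 0.3730 : 0.6270
Convolve the two distributions (both contribute in 2-u steps):
  M: 0.31573161×0.3730 = 0.117768
  M+2: 0.31573161×0.6270 + 0.49233678×0.3730 = 0.381605
  M+4: 0.49233678×0.6270 + 0.19193161×0.3730 = 0.380286
  M+6: 0.19193161×0.6270 = 0.120341
Scale to base peak (0.381605) = 100: 30.86 : 100.00 : 99.65 : 31.54

30.86 : 100.00 : 99.65 : 31.54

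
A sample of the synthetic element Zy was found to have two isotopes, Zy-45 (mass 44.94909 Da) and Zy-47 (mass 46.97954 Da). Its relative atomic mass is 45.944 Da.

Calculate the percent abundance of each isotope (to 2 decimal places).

Zy-45: 51.00%, Zy-47: 49.00%

With x = fraction of Zy-45 (so Zy-47 is 1 − x):
44.94909·x + 46.97954·(1 − x) = 45.944
(44.94909 − 46.97954)·x = 45.944 − 46.97954
x = -1.03554 / -2.03045 = 0.51001 → 51.00% Zy-45, 49.00% Zy-47.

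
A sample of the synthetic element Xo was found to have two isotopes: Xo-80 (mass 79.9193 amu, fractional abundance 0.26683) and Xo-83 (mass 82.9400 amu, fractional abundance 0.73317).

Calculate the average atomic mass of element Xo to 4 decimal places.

82.1340 amu

Ar = Σ fᵢ·mᵢ = 0.26683 × 79.9193 + 0.73317 × 82.9400
= 21.32487 + 60.80912 = 82.13399 amu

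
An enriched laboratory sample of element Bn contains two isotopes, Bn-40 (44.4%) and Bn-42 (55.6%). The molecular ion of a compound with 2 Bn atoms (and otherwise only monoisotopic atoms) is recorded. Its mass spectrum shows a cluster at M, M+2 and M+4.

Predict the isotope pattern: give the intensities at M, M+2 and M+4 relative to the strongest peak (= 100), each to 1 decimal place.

Each Bn atom is independently Bn-40 (p = 0.444) or Bn-42 (q = 0.556); the cluster is the binomial expansion (p + q)^2.
P(M) = 0.444^2 = 0.197136
P(M+2) = 2 × 0.444^1 × 0.556^1 = 0.493728
P(M+4) = 0.556^2 = 0.309136
The M+2 peak is largest (0.493728); scaling to 100 gives 39.9 : 100.0 : 62.6.

39.9 : 100.0 : 62.6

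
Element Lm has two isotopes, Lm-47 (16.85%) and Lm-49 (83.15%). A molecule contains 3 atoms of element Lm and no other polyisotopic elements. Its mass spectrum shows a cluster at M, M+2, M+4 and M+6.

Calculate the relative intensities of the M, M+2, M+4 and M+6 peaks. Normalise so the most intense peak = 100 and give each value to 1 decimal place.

Each Lm atom is independently Lm-47 (p = 0.1685) or Lm-49 (q = 0.8315); the cluster is the binomial expansion (p + q)^3.
P(M) = 0.1685^3 = 0.004784
P(M+2) = 3 × 0.1685^2 × 0.8315^1 = 0.070824
P(M+4) = 3 × 0.1685^1 × 0.8315^2 = 0.349499
P(M+6) = 0.8315^3 = 0.574893
The M+6 peak is largest (0.574893); scaling to 100 gives 0.8 : 12.3 : 60.8 : 100.0.

0.8 : 12.3 : 60.8 : 100.0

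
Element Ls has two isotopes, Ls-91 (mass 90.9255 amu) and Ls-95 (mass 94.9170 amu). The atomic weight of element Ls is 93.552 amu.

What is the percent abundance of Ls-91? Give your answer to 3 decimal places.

34.198%

With x = fraction of Ls-91 (so Ls-95 is 1 − x):
90.9255·x + 94.9170·(1 − x) = 93.552
(90.9255 − 94.9170)·x = 93.552 − 94.9170
x = -1.3650 / -3.9915 = 0.34198 → 34.198% Ls-91, 65.802% Ls-95.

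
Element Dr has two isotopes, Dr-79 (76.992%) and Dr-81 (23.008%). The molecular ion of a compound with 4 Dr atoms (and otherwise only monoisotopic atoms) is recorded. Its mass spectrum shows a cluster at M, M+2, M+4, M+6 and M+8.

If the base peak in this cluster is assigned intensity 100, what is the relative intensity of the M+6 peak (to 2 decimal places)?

8.93

Binomial terms of (0.76992 + 0.23008)^4: M 0.3514, M+2 0.4200, M+4 0.1883, M+6 0.0375, M+8 0.0028 → M+2 is the base peak.
P(M+2) = C(4,1) × 0.76992^3 × 0.23008^1 = 4 × 0.45639072 × 0.23008 = 0.420026 (base)
P(M+6) = C(4,3) × 0.76992^1 × 0.23008^3 = 4 × 0.76992 × 0.0121797 = 0.037510
Relative intensity = 0.037510 / 0.420026 × 100 = 8.93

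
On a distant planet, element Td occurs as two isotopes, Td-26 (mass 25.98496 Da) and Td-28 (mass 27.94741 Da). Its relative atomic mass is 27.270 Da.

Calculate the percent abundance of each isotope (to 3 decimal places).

Td-26: 34.519%, Td-28: 65.481%

Writing the weighted mean with unknown fraction x of Td-26:
25.98496·x + 27.94741·(1 − x) = 27.270
(25.98496 − 27.94741)·x = 27.270 − 27.94741
x = -0.67741 / -1.96245 = 0.34519 → 34.519% Td-26, 65.481% Td-28.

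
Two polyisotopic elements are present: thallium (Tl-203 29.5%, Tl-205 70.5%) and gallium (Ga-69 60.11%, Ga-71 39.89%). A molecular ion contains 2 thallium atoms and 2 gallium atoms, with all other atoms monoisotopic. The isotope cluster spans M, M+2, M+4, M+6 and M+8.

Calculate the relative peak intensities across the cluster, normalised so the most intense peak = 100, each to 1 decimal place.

Thallium pattern (n=2): 0.087025 : 0.41595 : 0.497025
Gallium pattern (n=2): 0.36132121 : 0.47955758 : 0.15912121
Convolve the two distributions (both contribute in 2-u steps):
  M: 0.087025×0.36132121 = 0.031444
  M+2: 0.087025×0.47955758 + 0.41595×0.36132121 = 0.192025
  M+4: 0.087025×0.15912121 + 0.41595×0.47955758 + 0.497025×0.36132121 = 0.392905
  M+6: 0.41595×0.15912121 + 0.497025×0.47955758 = 0.304539
  M+8: 0.497025×0.15912121 = 0.079087
Scale to base peak (0.392905) = 100: 8.0 : 48.9 : 100.0 : 77.5 : 20.1

8.0 : 48.9 : 100.0 : 77.5 : 20.1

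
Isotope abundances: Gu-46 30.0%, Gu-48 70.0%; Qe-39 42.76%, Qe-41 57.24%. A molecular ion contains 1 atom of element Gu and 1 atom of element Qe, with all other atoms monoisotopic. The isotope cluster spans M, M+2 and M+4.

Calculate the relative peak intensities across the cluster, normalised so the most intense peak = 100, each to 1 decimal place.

27.2 : 100.0 : 85.1

Element Gu pattern (n=1): 0.3000 : 0.7000
Element Qe pattern (n=1): 0.4276 : 0.5724
Convolve the two distributions (both contribute in 2-u steps):
  M: 0.3000×0.4276 = 0.128280
  M+2: 0.3000×0.5724 + 0.7000×0.4276 = 0.471040
  M+4: 0.7000×0.5724 = 0.400680
Scale to base peak (0.471040) = 100: 27.2 : 100.0 : 85.1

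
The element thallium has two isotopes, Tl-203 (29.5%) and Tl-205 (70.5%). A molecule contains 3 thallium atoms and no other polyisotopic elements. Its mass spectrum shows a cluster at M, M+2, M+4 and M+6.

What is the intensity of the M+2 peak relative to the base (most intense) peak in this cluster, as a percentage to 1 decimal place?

41.8%

Term probabilities: M 0.0257, M+2 0.1841, M+4 0.4399, M+6 0.3504. Base peak = M+4.
P(M+4) = C(3,2) × 0.295^1 × 0.705^2 = 3 × 0.2950 × 0.497025 = 0.439867 (base)
P(M+2) = C(3,1) × 0.295^2 × 0.705^1 = 3 × 0.087025 × 0.7050 = 0.184058
Relative intensity = 0.184058 / 0.439867 × 100 = 41.8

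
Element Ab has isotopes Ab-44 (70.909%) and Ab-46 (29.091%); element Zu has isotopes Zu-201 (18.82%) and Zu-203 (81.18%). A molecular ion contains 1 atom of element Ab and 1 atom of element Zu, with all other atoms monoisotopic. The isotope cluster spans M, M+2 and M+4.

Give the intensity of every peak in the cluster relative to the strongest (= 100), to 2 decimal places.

Element Ab pattern (n=1): 0.70909 : 0.29091
Element Zu pattern (n=1): 0.1882 : 0.8118
Convolve the two distributions (both contribute in 2-u steps):
  M: 0.70909×0.1882 = 0.133451
  M+2: 0.70909×0.8118 + 0.29091×0.1882 = 0.630389
  M+4: 0.29091×0.8118 = 0.236161
Scale to base peak (0.630389) = 100: 21.17 : 100.00 : 37.46

21.17 : 100.00 : 37.46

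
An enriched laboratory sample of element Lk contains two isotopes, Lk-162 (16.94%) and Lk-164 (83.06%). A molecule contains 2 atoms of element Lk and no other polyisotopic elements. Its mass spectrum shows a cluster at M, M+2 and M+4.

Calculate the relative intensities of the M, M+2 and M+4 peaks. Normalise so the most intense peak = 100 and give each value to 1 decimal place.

Expanding (0.1694 + 0.8306)^2:
P(M) = 0.1694^2 = 0.028696
P(M+2) = 2 × 0.1694^1 × 0.8306^1 = 0.281407
P(M+4) = 0.8306^2 = 0.689896
The M+4 peak is largest (0.689896); scaling to 100 gives 4.2 : 40.8 : 100.0.

4.2 : 40.8 : 100.0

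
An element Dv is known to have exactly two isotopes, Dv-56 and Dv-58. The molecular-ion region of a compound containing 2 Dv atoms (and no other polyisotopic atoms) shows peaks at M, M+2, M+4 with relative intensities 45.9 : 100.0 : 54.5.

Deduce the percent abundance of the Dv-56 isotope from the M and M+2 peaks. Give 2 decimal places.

47.86%

If p is the fraction of Dv that is Dv-56, then I(M+2)/I(M) = [C(2,1)·p^1·(1−p)] / p^2 = 2·(1−p)/p = 100.0/45.9 = 2.1786
(1−p)/p = 2.1786/2 = 1.0893  ⇒  p = 1/(1 + 1.0893) = 0.4786
Dv-56: 47.86%, Dv-58: 52.14%.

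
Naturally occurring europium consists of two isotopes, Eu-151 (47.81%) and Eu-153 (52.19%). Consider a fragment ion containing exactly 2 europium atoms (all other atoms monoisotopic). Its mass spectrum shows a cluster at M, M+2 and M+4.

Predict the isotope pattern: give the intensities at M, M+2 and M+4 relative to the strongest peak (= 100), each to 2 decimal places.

Each Eu atom is independently Eu-151 (p = 0.4781) or Eu-153 (q = 0.5219); the cluster is the binomial expansion (p + q)^2.
P(M) = 0.4781^2 = 0.228580
P(M+2) = 2 × 0.4781^1 × 0.5219^1 = 0.499041
P(M+4) = 0.5219^2 = 0.272380
The M+2 peak is largest (0.499041); scaling to 100 gives 45.80 : 100.00 : 54.58.

45.80 : 100.00 : 54.58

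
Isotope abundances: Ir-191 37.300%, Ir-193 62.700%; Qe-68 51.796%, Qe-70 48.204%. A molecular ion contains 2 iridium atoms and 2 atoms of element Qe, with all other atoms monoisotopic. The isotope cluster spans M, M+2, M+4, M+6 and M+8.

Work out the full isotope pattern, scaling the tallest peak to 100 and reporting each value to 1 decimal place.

Iridium pattern (n=2): 0.139129 : 0.467742 : 0.393129
Element Qe pattern (n=2): 0.26828256 : 0.49935488 : 0.23236256
Convolve the two distributions (both contribute in 2-u steps):
  M: 0.139129×0.26828256 = 0.037326
  M+2: 0.139129×0.49935488 + 0.467742×0.26828256 = 0.194962
  M+4: 0.139129×0.23236256 + 0.467742×0.49935488 + 0.393129×0.26828256 = 0.371367
  M+6: 0.467742×0.23236256 + 0.393129×0.49935488 = 0.304997
  M+8: 0.393129×0.23236256 = 0.091348
Scale to base peak (0.371367) = 100: 10.1 : 52.5 : 100.0 : 82.1 : 24.6

10.1 : 52.5 : 100.0 : 82.1 : 24.6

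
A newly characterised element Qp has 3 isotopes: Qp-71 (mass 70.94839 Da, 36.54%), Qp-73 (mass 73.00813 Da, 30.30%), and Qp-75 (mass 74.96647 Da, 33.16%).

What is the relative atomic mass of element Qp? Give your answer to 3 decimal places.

72.905 Da

Weight each isotope mass by its fractional abundance: 0.3654 × 70.94839 + 0.3030 × 73.00813 + 0.3316 × 74.96647
= 25.924542 + 22.121463 + 24.858881 = 72.904886 Da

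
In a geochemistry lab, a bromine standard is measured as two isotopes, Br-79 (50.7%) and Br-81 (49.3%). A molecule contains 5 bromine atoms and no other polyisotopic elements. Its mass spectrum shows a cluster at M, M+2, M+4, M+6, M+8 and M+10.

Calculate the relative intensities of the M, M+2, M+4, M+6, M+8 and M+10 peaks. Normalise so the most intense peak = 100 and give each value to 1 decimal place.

The 5 Br atoms are independent, so intensities follow the terms of (0.507 + 0.493)^5.
P(M) = 0.507^5 = 0.033500
P(M+2) = 5 × 0.507^4 × 0.493^1 = 0.162873
P(M+4) = 10 × 0.507^3 × 0.493^2 = 0.316751
P(M+6) = 10 × 0.507^2 × 0.493^3 = 0.308004
P(M+8) = 5 × 0.507^1 × 0.493^4 = 0.149750
P(M+10) = 0.493^5 = 0.029123
The M+4 peak is largest (0.316751); scaling to 100 gives 10.6 : 51.4 : 100.0 : 97.2 : 47.3 : 9.2.

10.6 : 51.4 : 100.0 : 97.2 : 47.3 : 9.2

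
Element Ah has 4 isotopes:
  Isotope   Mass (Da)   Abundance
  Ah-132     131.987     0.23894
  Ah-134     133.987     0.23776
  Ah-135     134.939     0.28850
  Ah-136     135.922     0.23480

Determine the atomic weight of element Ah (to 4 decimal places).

Average mass = Σ (abundance × isotope mass) = 0.23894 × 131.987 + 0.23776 × 133.987 + 0.28850 × 134.939 + 0.23480 × 135.922
= 31.53697 + 31.85675 + 38.92990 + 31.91449 = 134.23811 Da

134.2381 Da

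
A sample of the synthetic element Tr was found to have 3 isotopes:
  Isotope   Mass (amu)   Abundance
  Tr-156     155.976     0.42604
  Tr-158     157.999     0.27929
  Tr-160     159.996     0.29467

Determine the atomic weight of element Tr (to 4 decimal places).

Ar = Σ fᵢ·mᵢ = 0.42604 × 155.976 + 0.27929 × 157.999 + 0.29467 × 159.996
= 66.45202 + 44.12754 + 47.14602 = 157.72558 amu

157.7256 amu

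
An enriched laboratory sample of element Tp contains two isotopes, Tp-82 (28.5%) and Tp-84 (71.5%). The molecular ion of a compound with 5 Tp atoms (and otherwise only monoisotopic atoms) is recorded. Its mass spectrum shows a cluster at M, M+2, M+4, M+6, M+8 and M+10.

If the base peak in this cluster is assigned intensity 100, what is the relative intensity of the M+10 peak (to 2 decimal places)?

Binomial terms of (0.285 + 0.715)^5: M 0.0019, M+2 0.0236, M+4 0.1183, M+6 0.2969, M+8 0.3724, M+10 0.1869 → M+8 is the base peak.
P(M+8) = C(5,4) × 0.285^1 × 0.715^4 = 5 × 0.2850 × 0.261351 = 0.372425 (base)
P(M+10) = C(5,5) × 0.285^0 × 0.715^5 = 1 × 1.0000 × 0.18686597 = 0.186866
Relative intensity = 0.186866 / 0.372425 × 100 = 50.18

50.18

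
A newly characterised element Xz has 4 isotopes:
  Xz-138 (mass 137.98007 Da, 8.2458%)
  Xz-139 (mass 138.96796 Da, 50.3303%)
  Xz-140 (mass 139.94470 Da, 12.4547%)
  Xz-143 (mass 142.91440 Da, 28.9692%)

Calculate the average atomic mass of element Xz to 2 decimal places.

Ar = Σ fᵢ·mᵢ = 0.082458 × 137.98007 + 0.503303 × 138.96796 + 0.124547 × 139.94470 + 0.289692 × 142.91440
= 11.377561 + 69.942991 + 17.429693 + 41.401158 = 140.151403 Da

140.15 Da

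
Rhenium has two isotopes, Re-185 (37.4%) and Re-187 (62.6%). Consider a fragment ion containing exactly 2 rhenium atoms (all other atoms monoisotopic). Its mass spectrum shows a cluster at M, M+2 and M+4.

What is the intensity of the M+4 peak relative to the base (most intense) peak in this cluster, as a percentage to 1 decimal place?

Term probabilities: M 0.1399, M+2 0.4682, M+4 0.3919. Base peak = M+2.
P(M+2) = C(2,1) × 0.374^1 × 0.626^1 = 2 × 0.3740 × 0.6260 = 0.468248 (base)
P(M+4) = C(2,2) × 0.374^0 × 0.626^2 = 1 × 1.0000 × 0.391876 = 0.391876
Relative intensity = 0.391876 / 0.468248 × 100 = 83.7

83.7%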